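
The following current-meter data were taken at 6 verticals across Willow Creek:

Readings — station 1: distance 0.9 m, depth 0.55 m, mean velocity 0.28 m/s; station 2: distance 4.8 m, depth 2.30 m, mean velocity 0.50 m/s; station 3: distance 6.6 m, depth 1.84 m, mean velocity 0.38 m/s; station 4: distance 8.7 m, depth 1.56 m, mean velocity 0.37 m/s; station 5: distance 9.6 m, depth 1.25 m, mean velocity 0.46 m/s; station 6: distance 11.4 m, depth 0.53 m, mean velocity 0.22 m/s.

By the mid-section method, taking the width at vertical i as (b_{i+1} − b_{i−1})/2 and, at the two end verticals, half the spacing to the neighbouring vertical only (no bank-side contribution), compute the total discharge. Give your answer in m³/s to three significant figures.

w_1 = (4.8 − 0.9)/2 = 1.95 m; q_1 = 0.28 × 0.55 × 1.95 = 0.3003 m³/s
w_2 = (6.6 − 0.9)/2 = 2.85 m; q_2 = 0.50 × 2.30 × 2.85 = 3.278 m³/s
w_3 = (8.7 − 4.8)/2 = 1.95 m; q_3 = 0.38 × 1.84 × 1.95 = 1.363 m³/s
w_4 = (9.6 − 6.6)/2 = 1.5 m; q_4 = 0.37 × 1.56 × 1.5 = 0.8658 m³/s
w_5 = (11.4 − 8.7)/2 = 1.35 m; q_5 = 0.46 × 1.25 × 1.35 = 0.7763 m³/s
w_6 = (11.4 − 9.6)/2 = 0.9 m; q_6 = 0.22 × 0.53 × 0.9 = 0.1049 m³/s
Q = Σ qᵢ = 6.688 m³/s

6.69 m³/s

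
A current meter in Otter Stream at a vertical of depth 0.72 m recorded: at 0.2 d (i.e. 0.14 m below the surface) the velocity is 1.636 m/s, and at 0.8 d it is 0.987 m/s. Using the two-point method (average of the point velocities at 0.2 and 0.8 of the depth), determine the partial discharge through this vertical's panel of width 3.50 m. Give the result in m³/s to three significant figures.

v̄ = (1.636 + 0.987) / 2 = 1.312 m/s
q = v̄ × d × w = 1.312 × 0.72 × 3.50 = 3.305 m³/s

3.30 m³/s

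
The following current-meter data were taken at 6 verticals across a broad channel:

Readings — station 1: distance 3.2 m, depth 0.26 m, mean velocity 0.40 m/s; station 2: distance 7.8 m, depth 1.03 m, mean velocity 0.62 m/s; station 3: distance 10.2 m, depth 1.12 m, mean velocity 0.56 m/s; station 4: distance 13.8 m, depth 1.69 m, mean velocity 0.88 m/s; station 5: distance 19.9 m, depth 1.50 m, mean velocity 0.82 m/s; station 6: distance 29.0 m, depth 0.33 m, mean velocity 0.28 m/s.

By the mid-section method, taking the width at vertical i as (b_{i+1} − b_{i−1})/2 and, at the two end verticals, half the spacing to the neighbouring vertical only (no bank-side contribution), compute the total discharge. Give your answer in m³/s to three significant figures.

21.3 m³/s

w_1 = (7.8 − 3.2)/2 = 2.3 m; q_1 = 0.40 × 0.26 × 2.3 = 0.2392 m³/s
w_2 = (10.2 − 3.2)/2 = 3.5 m; q_2 = 0.62 × 1.03 × 3.5 = 2.235 m³/s
w_3 = (13.8 − 7.8)/2 = 3 m; q_3 = 0.56 × 1.12 × 3 = 1.882 m³/s
w_4 = (19.9 − 10.2)/2 = 4.85 m; q_4 = 0.88 × 1.69 × 4.85 = 7.213 m³/s
w_5 = (29.0 − 13.8)/2 = 7.6 m; q_5 = 0.82 × 1.50 × 7.6 = 9.348 m³/s
w_6 = (29.0 − 19.9)/2 = 4.55 m; q_6 = 0.28 × 0.33 × 4.55 = 0.4204 m³/s
Q = Σ qᵢ = 21.34 m³/s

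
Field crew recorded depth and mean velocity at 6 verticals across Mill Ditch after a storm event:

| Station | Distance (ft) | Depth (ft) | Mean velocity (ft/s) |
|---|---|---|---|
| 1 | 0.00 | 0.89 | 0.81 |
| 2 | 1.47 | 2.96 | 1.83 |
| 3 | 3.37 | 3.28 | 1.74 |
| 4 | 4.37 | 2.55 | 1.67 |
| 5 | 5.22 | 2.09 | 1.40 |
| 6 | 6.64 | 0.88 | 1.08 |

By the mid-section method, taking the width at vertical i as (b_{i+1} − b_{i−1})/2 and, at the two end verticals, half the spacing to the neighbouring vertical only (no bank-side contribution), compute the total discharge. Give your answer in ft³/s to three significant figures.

25.9 ft³/s

w_1 = (1.47 − 0.00)/2 = 0.735 ft; q_1 = 0.81 × 0.89 × 0.735 = 0.5299 ft³/s
w_2 = (3.37 − 0.00)/2 = 1.685 ft; q_2 = 1.83 × 2.96 × 1.685 = 9.127 ft³/s
w_3 = (4.37 − 1.47)/2 = 1.45 ft; q_3 = 1.74 × 3.28 × 1.45 = 8.275 ft³/s
w_4 = (5.22 − 3.37)/2 = 0.925 ft; q_4 = 1.67 × 2.55 × 0.925 = 3.939 ft³/s
w_5 = (6.64 − 4.37)/2 = 1.135 ft; q_5 = 1.40 × 2.09 × 1.135 = 3.321 ft³/s
w_6 = (6.64 − 5.22)/2 = 0.71 ft; q_6 = 1.08 × 0.88 × 0.71 = 0.6748 ft³/s
Q = Σ qᵢ = 25.87 ft³/s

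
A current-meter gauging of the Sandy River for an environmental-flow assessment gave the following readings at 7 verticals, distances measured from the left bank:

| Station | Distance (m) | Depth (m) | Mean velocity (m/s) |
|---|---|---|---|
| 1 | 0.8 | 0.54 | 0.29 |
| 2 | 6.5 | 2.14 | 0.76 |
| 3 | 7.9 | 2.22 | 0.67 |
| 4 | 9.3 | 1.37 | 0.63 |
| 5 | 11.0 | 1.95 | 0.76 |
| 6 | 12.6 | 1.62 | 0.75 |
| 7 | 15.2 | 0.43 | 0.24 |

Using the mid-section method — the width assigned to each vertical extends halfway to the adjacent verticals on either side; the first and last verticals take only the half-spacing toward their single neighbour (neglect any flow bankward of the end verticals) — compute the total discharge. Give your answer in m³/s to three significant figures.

14.8 m³/s

w_1 = (6.5 − 0.8)/2 = 2.85 m; q_1 = 0.29 × 0.54 × 2.85 = 0.4463 m³/s
w_2 = (7.9 − 0.8)/2 = 3.55 m; q_2 = 0.76 × 2.14 × 3.55 = 5.774 m³/s
w_3 = (9.3 − 6.5)/2 = 1.4 m; q_3 = 0.67 × 2.22 × 1.4 = 2.082 m³/s
w_4 = (11.0 − 7.9)/2 = 1.55 m; q_4 = 0.63 × 1.37 × 1.55 = 1.338 m³/s
w_5 = (12.6 − 9.3)/2 = 1.65 m; q_5 = 0.76 × 1.95 × 1.65 = 2.445 m³/s
w_6 = (15.2 − 11.0)/2 = 2.1 m; q_6 = 0.75 × 1.62 × 2.1 = 2.552 m³/s
w_7 = (15.2 − 12.6)/2 = 1.3 m; q_7 = 0.24 × 0.43 × 1.3 = 0.1342 m³/s
Q = Σ qᵢ = 14.77 m³/s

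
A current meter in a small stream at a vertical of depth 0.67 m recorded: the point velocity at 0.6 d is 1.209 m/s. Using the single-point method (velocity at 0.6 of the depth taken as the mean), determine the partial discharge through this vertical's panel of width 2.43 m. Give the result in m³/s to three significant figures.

1.97 m³/s

v̄ = v₀.₆ = 1.209 m/s
q = v̄ × d × w = 1.209 × 0.67 × 2.43 = 1.968 m³/s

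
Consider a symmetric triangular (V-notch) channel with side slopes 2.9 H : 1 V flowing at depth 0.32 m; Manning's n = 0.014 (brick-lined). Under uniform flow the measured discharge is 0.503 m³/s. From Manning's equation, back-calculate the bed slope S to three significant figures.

0.00698

A = z·y² = 2.9×0.32² = 0.2970 m²
P = 2y√(1+z²) = 2×0.32×√(1+2.9²) = 1.963 m
R = A/P = 0.2970/1.963 = 0.1513 m
S = (Q·n / (1·A·R^(2/3)))² = (0.503×0.014 / (1×0.2970×0.2839))² = 0.006977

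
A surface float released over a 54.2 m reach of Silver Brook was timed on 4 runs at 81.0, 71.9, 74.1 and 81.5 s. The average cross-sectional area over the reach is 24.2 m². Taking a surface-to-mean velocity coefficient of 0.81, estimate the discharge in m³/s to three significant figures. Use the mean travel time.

t̄ = (81.0 + 71.9 + 74.1 + 81.5) / 4 = 77.125 s
v_surface = L / t̄ = 54.2 / 77.125 = 0.7028 m/s
v_mean = 0.81 × 0.7028 = 0.5692 m/s
Q = A × v_mean = 24.2 × 0.5692 = 13.78 m³/s

13.8 m³/s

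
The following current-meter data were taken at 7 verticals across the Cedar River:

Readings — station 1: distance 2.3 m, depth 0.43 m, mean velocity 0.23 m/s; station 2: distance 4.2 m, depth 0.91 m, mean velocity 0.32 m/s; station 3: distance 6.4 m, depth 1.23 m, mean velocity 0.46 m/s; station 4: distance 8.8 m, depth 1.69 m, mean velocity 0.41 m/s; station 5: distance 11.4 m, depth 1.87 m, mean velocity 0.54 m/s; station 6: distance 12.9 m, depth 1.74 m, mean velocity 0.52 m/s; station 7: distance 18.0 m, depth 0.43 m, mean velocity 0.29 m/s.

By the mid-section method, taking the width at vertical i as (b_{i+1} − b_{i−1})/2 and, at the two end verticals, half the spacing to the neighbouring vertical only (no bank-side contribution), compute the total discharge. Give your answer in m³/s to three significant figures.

9.10 m³/s

w_1 = (4.2 − 2.3)/2 = 0.95 m; q_1 = 0.23 × 0.43 × 0.95 = 0.09396 m³/s
w_2 = (6.4 − 2.3)/2 = 2.05 m; q_2 = 0.32 × 0.91 × 2.05 = 0.5970 m³/s
w_3 = (8.8 − 4.2)/2 = 2.3 m; q_3 = 0.46 × 1.23 × 2.3 = 1.301 m³/s
w_4 = (11.4 − 6.4)/2 = 2.5 m; q_4 = 0.41 × 1.69 × 2.5 = 1.732 m³/s
w_5 = (12.9 − 8.8)/2 = 2.05 m; q_5 = 0.54 × 1.87 × 2.05 = 2.070 m³/s
w_6 = (18.0 − 11.4)/2 = 3.3 m; q_6 = 0.52 × 1.74 × 3.3 = 2.986 m³/s
w_7 = (18.0 − 12.9)/2 = 2.55 m; q_7 = 0.29 × 0.43 × 2.55 = 0.3180 m³/s
Q = Σ qᵢ = 9.098 m³/s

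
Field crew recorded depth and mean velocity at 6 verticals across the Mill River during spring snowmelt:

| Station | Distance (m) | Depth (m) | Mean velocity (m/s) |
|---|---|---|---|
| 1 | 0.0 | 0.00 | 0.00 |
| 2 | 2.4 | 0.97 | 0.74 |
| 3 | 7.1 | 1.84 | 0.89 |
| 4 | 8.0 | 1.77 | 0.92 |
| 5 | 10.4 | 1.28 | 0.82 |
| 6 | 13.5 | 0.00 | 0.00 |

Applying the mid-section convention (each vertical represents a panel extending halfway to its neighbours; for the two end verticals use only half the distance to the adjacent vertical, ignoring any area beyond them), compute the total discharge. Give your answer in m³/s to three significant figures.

12.7 m³/s

w_2 = (7.1 − 0.0)/2 = 3.55 m; q_2 = 0.74 × 0.97 × 3.55 = 2.548 m³/s
w_3 = (8.0 − 2.4)/2 = 2.8 m; q_3 = 0.89 × 1.84 × 2.8 = 4.585 m³/s
w_4 = (10.4 − 7.1)/2 = 1.65 m; q_4 = 0.92 × 1.77 × 1.65 = 2.687 m³/s
w_5 = (13.5 − 8.0)/2 = 2.75 m; q_5 = 0.82 × 1.28 × 2.75 = 2.886 m³/s
Stations 1, 6 contribute zero (depth or velocity is 0).
Q = Σ qᵢ = 12.71 m³/s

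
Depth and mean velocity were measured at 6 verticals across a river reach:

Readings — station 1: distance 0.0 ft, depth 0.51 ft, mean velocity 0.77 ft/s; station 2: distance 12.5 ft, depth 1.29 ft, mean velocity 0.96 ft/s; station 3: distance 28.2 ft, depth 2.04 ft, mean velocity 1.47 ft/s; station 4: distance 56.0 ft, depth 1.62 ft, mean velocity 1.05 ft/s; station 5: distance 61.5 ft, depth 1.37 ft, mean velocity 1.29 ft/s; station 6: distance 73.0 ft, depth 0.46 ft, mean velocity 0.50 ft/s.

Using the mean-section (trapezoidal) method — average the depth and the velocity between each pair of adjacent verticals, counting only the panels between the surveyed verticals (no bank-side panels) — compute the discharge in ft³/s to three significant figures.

125 ft³/s

Panel 1-2: Δb = 12.5 ft, d̄ = (0.51+1.29)/2 = 0.9, v̄ = (0.77+0.96)/2 = 0.865 → q = 12.5×0.9×0.865 = 9.731 ft³/s
Panel 2-3: Δb = 15.7 ft, d̄ = (1.29+2.04)/2 = 1.665, v̄ = (0.96+1.47)/2 = 1.215 → q = 15.7×1.665×1.215 = 31.76 ft³/s
Panel 3-4: Δb = 27.8 ft, d̄ = (2.04+1.62)/2 = 1.83, v̄ = (1.47+1.05)/2 = 1.26 → q = 27.8×1.83×1.26 = 64.10 ft³/s
Panel 4-5: Δb = 5.5 ft, d̄ = (1.62+1.37)/2 = 1.495, v̄ = (1.05+1.29)/2 = 1.17 → q = 5.5×1.495×1.17 = 9.620 ft³/s
Panel 5-6: Δb = 11.5 ft, d̄ = (1.37+0.46)/2 = 0.915, v̄ = (1.29+0.50)/2 = 0.895 → q = 11.5×0.915×0.895 = 9.418 ft³/s
Q = Σ q = 124.6 ft³/s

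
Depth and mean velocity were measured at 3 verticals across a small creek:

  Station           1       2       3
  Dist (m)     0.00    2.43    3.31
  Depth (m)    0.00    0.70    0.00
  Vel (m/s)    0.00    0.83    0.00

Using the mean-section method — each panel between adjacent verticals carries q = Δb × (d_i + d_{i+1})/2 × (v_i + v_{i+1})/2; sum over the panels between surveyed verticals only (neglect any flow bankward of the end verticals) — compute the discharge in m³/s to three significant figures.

0.481 m³/s

Panel 1-2: Δb = 2.43 m, d̄ = (0.00+0.70)/2 = 0.35, v̄ = (0.00+0.83)/2 = 0.415 → q = 2.43×0.35×0.415 = 0.3530 m³/s
Panel 2-3: Δb = 0.88 m, d̄ = (0.70+0.00)/2 = 0.35, v̄ = (0.83+0.00)/2 = 0.415 → q = 0.88×0.35×0.415 = 0.1278 m³/s
Q = Σ q = 0.4808 m³/s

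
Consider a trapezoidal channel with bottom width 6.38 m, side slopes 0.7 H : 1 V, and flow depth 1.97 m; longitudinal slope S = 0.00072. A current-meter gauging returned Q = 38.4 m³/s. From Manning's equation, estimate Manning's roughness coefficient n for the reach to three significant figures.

A = (b + z·y)·y = (6.38 + 0.7×1.97)×1.97 = 15.29 m²
P = b + 2y√(1+z²) = 6.38 + 2×1.97×√(1+0.7²) = 11.19 m
R = A/P = 15.29/11.19 = 1.366 m
n = (1/Q)·A·R^(2/3)·S^(1/2) = (1/38.4) × 15.29 × 1.231 × 0.02683 = 0.01315

0.0131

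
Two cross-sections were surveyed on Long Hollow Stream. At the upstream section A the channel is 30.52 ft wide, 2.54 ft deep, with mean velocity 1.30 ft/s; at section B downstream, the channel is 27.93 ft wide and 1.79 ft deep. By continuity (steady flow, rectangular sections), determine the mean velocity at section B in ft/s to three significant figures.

2.02 ft/s

Q = A₁V₁ = (30.52×2.54) × 1.30 = 100.8 ft³/s
A₂ = 27.93 × 1.79 = 49.99 ft²
V₂ = Q/A₂ = 100.8/49.99 = 2.016 ft/s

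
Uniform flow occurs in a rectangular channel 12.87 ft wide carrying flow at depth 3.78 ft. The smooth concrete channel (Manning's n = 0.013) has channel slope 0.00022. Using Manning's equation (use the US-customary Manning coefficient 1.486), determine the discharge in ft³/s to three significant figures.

A = b·y = 12.87 × 3.78 = 48.65 ft²
P = b + 2y = 12.87 + 2×3.78 = 20.43 ft
R = A/P = 48.65/20.43 = 2.381 ft
Q = (1.486/n)·A·R^(2/3)·S^(1/2) = (1.486/0.013) × 48.65 × 2.381^(2/3) × 0.00022^(1/2) = 147.1 ft³/s

147 ft³/s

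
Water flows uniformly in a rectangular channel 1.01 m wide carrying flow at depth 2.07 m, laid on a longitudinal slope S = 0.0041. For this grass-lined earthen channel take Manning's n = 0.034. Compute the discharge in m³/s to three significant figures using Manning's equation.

A = b·y = 1.01 × 2.07 = 2.091 m²
P = b + 2y = 1.01 + 2×2.07 = 5.150 m
R = A/P = 2.091/5.150 = 0.4060 m
Q = (1/n)·A·R^(2/3)·S^(1/2) = (1/0.034) × 2.091 × 0.4060^(2/3) × 0.0041^(1/2) = 2.159 m³/s

2.16 m³/s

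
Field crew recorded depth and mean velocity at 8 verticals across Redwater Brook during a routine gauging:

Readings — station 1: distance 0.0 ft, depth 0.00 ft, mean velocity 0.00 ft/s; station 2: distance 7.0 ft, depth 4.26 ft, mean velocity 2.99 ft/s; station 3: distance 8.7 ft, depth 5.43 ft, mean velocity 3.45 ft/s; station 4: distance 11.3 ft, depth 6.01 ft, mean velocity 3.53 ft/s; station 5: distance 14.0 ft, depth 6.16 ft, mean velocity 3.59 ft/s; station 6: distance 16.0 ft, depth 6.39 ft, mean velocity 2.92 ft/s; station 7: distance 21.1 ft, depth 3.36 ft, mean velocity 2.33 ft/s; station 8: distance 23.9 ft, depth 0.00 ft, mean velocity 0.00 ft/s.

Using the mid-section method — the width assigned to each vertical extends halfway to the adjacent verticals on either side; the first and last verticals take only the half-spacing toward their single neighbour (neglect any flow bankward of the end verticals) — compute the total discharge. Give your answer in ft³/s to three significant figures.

w_2 = (8.7 − 0.0)/2 = 4.35 ft; q_2 = 2.99 × 4.26 × 4.35 = 55.41 ft³/s
w_3 = (11.3 − 7.0)/2 = 2.15 ft; q_3 = 3.45 × 5.43 × 2.15 = 40.28 ft³/s
w_4 = (14.0 − 8.7)/2 = 2.65 ft; q_4 = 3.53 × 6.01 × 2.65 = 56.22 ft³/s
w_5 = (16.0 − 11.3)/2 = 2.35 ft; q_5 = 3.59 × 6.16 × 2.35 = 51.97 ft³/s
w_6 = (21.1 − 14.0)/2 = 3.55 ft; q_6 = 2.92 × 6.39 × 3.55 = 66.24 ft³/s
w_7 = (23.9 − 16.0)/2 = 3.95 ft; q_7 = 2.33 × 3.36 × 3.95 = 30.92 ft³/s
Stations 1, 8 contribute zero (depth or velocity is 0).
Q = Σ qᵢ = 301.0 ft³/s

301 ft³/s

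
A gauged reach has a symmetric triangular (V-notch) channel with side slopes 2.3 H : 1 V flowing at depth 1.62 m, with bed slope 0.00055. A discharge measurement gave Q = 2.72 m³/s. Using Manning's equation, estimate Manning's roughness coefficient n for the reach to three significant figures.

0.0427

A = z·y² = 2.3×1.62² = 6.036 m²
P = 2y√(1+z²) = 2×1.62×√(1+2.3²) = 8.126 m
R = A/P = 6.036/8.126 = 0.7428 m
n = (1/Q)·A·R^(2/3)·S^(1/2) = (1/2.72) × 6.036 × 0.8202 × 0.02345 = 0.04269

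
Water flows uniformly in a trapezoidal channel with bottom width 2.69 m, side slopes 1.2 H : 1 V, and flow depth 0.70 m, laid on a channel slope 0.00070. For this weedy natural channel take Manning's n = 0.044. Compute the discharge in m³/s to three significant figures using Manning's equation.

A = (b + z·y)·y = (2.69 + 1.2×0.70)×0.70 = 2.471 m²
P = b + 2y√(1+z²) = 2.69 + 2×0.70×√(1+1.2²) = 4.877 m
R = A/P = 2.471/4.877 = 0.5067 m
Q = (1/n)·A·R^(2/3)·S^(1/2) = (1/0.044) × 2.471 × 0.5067^(2/3) × 0.00070^(1/2) = 0.9443 m³/s

0.944 m³/s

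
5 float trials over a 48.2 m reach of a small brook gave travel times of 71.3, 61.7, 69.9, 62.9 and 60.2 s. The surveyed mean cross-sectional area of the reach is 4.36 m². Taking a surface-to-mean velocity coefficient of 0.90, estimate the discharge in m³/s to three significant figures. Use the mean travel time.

2.90 m³/s

t̄ = (71.3 + 61.7 + 69.9 + 62.9 + 60.2) / 5 = 65.2 s
v_surface = L / t̄ = 48.2 / 65.2 = 0.7393 m/s
v_mean = 0.90 × 0.7393 = 0.6653 m/s
Q = A × v_mean = 4.36 × 0.6653 = 2.901 m³/s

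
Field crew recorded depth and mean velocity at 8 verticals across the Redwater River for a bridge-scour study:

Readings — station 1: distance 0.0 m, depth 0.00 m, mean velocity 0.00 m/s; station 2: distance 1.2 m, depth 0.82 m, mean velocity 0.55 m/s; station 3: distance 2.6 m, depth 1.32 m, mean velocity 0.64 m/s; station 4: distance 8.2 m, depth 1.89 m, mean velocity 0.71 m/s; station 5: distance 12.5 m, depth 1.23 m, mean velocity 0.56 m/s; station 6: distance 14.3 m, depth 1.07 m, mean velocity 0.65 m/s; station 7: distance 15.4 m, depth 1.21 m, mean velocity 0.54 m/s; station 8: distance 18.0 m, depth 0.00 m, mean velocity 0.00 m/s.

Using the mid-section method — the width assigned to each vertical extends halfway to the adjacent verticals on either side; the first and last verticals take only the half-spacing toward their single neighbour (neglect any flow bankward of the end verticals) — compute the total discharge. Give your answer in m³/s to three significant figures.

w_2 = (2.6 − 0.0)/2 = 1.3 m; q_2 = 0.55 × 0.82 × 1.3 = 0.5863 m³/s
w_3 = (8.2 − 1.2)/2 = 3.5 m; q_3 = 0.64 × 1.32 × 3.5 = 2.957 m³/s
w_4 = (12.5 − 2.6)/2 = 4.95 m; q_4 = 0.71 × 1.89 × 4.95 = 6.642 m³/s
w_5 = (14.3 − 8.2)/2 = 3.05 m; q_5 = 0.56 × 1.23 × 3.05 = 2.101 m³/s
w_6 = (15.4 − 12.5)/2 = 1.45 m; q_6 = 0.65 × 1.07 × 1.45 = 1.008 m³/s
w_7 = (18.0 − 14.3)/2 = 1.85 m; q_7 = 0.54 × 1.21 × 1.85 = 1.209 m³/s
Stations 1, 8 contribute zero (depth or velocity is 0).
Q = Σ qᵢ = 14.50 m³/s

14.5 m³/s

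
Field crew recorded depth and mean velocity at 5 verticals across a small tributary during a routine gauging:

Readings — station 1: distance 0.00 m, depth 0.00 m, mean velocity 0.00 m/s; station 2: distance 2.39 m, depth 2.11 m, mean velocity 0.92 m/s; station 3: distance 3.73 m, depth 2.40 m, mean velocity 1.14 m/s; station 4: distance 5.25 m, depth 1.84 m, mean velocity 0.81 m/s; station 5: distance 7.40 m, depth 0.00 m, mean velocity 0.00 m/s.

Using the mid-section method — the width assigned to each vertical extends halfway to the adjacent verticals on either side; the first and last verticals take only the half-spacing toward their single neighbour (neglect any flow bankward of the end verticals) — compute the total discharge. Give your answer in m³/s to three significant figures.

10.3 m³/s

w_2 = (3.73 − 0.00)/2 = 1.865 m; q_2 = 0.92 × 2.11 × 1.865 = 3.620 m³/s
w_3 = (5.25 − 2.39)/2 = 1.43 m; q_3 = 1.14 × 2.40 × 1.43 = 3.912 m³/s
w_4 = (7.40 − 3.73)/2 = 1.835 m; q_4 = 0.81 × 1.84 × 1.835 = 2.735 m³/s
Stations 1, 5 contribute zero (depth or velocity is 0).
Q = Σ qᵢ = 10.27 m³/s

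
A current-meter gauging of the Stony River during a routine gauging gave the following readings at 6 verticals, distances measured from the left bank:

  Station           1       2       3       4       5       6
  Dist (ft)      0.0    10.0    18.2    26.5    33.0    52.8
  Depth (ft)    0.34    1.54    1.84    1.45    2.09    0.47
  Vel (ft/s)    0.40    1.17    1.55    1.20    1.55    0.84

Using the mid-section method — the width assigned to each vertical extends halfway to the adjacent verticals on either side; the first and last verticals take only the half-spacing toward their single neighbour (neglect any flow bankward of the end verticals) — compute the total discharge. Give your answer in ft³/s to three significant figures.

w_1 = (10.0 − 0.0)/2 = 5 ft; q_1 = 0.40 × 0.34 × 5 = 0.6800 ft³/s
w_2 = (18.2 − 0.0)/2 = 9.1 ft; q_2 = 1.17 × 1.54 × 9.1 = 16.40 ft³/s
w_3 = (26.5 − 10.0)/2 = 8.25 ft; q_3 = 1.55 × 1.84 × 8.25 = 23.53 ft³/s
w_4 = (33.0 − 18.2)/2 = 7.4 ft; q_4 = 1.20 × 1.45 × 7.4 = 12.88 ft³/s
w_5 = (52.8 − 26.5)/2 = 13.15 ft; q_5 = 1.55 × 2.09 × 13.15 = 42.60 ft³/s
w_6 = (52.8 − 33.0)/2 = 9.9 ft; q_6 = 0.84 × 0.47 × 9.9 = 3.909 ft³/s
Q = Σ qᵢ = 99.99 ft³/s

100 ft³/s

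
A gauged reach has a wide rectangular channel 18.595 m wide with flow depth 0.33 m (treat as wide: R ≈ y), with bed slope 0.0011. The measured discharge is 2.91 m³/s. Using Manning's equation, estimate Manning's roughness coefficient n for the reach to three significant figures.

0.0334

A = b·y = 18.595 × 0.33 = 6.136 m²
Wide channel: R ≈ y = 0.33 m
n = (1/Q)·A·R^(2/3)·S^(1/2) = (1/2.91) × 6.136 × 0.4775 × 0.03317 = 0.03340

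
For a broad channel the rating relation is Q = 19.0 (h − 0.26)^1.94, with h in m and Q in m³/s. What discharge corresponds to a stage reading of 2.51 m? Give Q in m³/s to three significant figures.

Q = 19.0 × (2.51 − 0.26)^1.94 = 19.0 × 2.25^1.94 = 91.62 m³/s

91.6 m³/s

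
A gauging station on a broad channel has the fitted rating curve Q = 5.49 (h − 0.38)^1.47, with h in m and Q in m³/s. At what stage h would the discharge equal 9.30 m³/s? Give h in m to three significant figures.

h − h₀ = (Q/C)^(1/b) = (9.30/5.49)^(1/1.47) = 1.431 m
h = 0.38 + 1.431 = 1.811 m

1.81 m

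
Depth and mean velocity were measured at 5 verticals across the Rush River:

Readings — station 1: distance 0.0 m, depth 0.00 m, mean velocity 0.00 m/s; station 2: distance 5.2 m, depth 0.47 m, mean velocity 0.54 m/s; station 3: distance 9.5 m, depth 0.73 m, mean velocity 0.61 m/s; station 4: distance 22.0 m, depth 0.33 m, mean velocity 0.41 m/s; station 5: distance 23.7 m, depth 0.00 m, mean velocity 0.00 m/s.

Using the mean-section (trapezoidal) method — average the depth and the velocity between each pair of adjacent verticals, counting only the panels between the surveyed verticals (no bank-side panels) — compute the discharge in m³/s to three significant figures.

5.25 m³/s

Panel 1-2: Δb = 5.2 m, d̄ = (0.00+0.47)/2 = 0.235, v̄ = (0.00+0.54)/2 = 0.27 → q = 5.2×0.235×0.27 = 0.3299 m³/s
Panel 2-3: Δb = 4.3 m, d̄ = (0.47+0.73)/2 = 0.6, v̄ = (0.54+0.61)/2 = 0.575 → q = 4.3×0.6×0.575 = 1.484 m³/s
Panel 3-4: Δb = 12.5 m, d̄ = (0.73+0.33)/2 = 0.53, v̄ = (0.61+0.41)/2 = 0.51 → q = 12.5×0.53×0.51 = 3.379 m³/s
Panel 4-5: Δb = 1.7 m, d̄ = (0.33+0.00)/2 = 0.165, v̄ = (0.41+0.00)/2 = 0.205 → q = 1.7×0.165×0.205 = 0.05750 m³/s
Q = Σ q = 5.250 m³/s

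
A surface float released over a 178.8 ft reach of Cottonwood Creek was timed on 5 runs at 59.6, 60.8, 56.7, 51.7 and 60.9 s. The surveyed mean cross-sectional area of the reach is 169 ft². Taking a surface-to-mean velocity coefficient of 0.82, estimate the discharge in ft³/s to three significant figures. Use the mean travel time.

t̄ = (59.6 + 60.8 + 56.7 + 51.7 + 60.9) / 5 = 57.94 s
v_surface = L / t̄ = 178.8 / 57.94 = 3.086 ft/s
v_mean = 0.82 × 3.086 = 2.530 ft/s
Q = A × v_mean = 169 × 2.530 = 427.7 ft³/s

428 ft³/s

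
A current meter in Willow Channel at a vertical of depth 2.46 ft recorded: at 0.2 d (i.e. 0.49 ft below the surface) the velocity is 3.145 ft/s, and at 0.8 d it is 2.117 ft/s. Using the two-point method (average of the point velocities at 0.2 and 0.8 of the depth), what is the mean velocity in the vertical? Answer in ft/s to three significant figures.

v̄ = (3.145 + 2.117) / 2 = 2.631 ft/s

2.63 ft/s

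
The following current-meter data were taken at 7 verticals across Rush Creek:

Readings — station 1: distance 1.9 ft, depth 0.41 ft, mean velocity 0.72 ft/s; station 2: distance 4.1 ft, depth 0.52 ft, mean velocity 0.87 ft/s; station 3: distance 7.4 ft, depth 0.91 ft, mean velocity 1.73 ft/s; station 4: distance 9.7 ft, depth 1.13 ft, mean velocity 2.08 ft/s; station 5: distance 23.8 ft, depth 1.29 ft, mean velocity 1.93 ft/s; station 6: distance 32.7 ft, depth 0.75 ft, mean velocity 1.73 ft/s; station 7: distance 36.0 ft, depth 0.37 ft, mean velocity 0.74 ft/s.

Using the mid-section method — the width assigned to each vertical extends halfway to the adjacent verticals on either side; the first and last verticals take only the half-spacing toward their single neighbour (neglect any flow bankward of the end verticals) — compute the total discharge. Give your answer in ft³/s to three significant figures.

62.2 ft³/s

w_1 = (4.1 − 1.9)/2 = 1.1 ft; q_1 = 0.72 × 0.41 × 1.1 = 0.3247 ft³/s
w_2 = (7.4 − 1.9)/2 = 2.75 ft; q_2 = 0.87 × 0.52 × 2.75 = 1.244 ft³/s
w_3 = (9.7 − 4.1)/2 = 2.8 ft; q_3 = 1.73 × 0.91 × 2.8 = 4.408 ft³/s
w_4 = (23.8 − 7.4)/2 = 8.2 ft; q_4 = 2.08 × 1.13 × 8.2 = 19.27 ft³/s
w_5 = (32.7 − 9.7)/2 = 11.5 ft; q_5 = 1.93 × 1.29 × 11.5 = 28.63 ft³/s
w_6 = (36.0 − 23.8)/2 = 6.1 ft; q_6 = 1.73 × 0.75 × 6.1 = 7.915 ft³/s
w_7 = (36.0 − 32.7)/2 = 1.65 ft; q_7 = 0.74 × 0.37 × 1.65 = 0.4518 ft³/s
Q = Σ qᵢ = 62.25 ft³/s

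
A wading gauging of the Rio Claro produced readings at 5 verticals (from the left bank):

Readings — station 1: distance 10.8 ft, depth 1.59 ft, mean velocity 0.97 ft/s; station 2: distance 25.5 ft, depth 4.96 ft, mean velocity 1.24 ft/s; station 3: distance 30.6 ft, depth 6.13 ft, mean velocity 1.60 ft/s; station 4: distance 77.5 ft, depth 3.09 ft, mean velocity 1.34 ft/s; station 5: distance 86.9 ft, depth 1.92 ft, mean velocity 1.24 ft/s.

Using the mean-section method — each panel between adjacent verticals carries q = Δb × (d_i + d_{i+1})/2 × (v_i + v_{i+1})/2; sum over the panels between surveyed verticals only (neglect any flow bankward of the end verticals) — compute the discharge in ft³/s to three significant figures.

442 ft³/s

Panel 1-2: Δb = 14.7 ft, d̄ = (1.59+4.96)/2 = 3.275, v̄ = (0.97+1.24)/2 = 1.105 → q = 14.7×3.275×1.105 = 53.20 ft³/s
Panel 2-3: Δb = 5.1 ft, d̄ = (4.96+6.13)/2 = 5.545, v̄ = (1.24+1.60)/2 = 1.42 → q = 5.1×5.545×1.42 = 40.16 ft³/s
Panel 3-4: Δb = 46.9 ft, d̄ = (6.13+3.09)/2 = 4.61, v̄ = (1.60+1.34)/2 = 1.47 → q = 46.9×4.61×1.47 = 317.8 ft³/s
Panel 4-5: Δb = 9.4 ft, d̄ = (3.09+1.92)/2 = 2.505, v̄ = (1.34+1.24)/2 = 1.29 → q = 9.4×2.505×1.29 = 30.38 ft³/s
Q = Σ q = 441.6 ft³/s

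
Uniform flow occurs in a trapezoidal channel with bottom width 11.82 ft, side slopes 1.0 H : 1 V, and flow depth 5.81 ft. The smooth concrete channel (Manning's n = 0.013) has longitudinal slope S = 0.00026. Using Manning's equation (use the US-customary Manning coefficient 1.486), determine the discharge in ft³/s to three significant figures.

446 ft³/s

A = (b + z·y)·y = (11.82 + 1.0×5.81)×5.81 = 102.4 ft²
P = b + 2y√(1+z²) = 11.82 + 2×5.81×√(1+1.0²) = 28.25 ft
R = A/P = 102.4/28.25 = 3.625 ft
Q = (1.486/n)·A·R^(2/3)·S^(1/2) = (1.486/0.013) × 102.4 × 3.625^(2/3) × 0.00026^(1/2) = 445.6 ft³/s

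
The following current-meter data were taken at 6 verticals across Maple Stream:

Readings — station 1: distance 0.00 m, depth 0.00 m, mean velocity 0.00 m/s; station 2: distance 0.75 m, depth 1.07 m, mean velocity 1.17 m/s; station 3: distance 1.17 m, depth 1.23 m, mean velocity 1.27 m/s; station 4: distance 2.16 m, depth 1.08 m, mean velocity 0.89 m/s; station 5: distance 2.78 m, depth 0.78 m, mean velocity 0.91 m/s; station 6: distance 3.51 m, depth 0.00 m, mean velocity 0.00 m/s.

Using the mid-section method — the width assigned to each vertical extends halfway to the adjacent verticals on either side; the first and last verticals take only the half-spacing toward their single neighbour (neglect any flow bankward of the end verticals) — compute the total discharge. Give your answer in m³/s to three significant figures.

3.09 m³/s

w_2 = (1.17 − 0.00)/2 = 0.585 m; q_2 = 1.17 × 1.07 × 0.585 = 0.7324 m³/s
w_3 = (2.16 − 0.75)/2 = 0.705 m; q_3 = 1.27 × 1.23 × 0.705 = 1.101 m³/s
w_4 = (2.78 − 1.17)/2 = 0.805 m; q_4 = 0.89 × 1.08 × 0.805 = 0.7738 m³/s
w_5 = (3.51 − 2.16)/2 = 0.675 m; q_5 = 0.91 × 0.78 × 0.675 = 0.4791 m³/s
Stations 1, 6 contribute zero (depth or velocity is 0).
Q = Σ qᵢ = 3.087 m³/s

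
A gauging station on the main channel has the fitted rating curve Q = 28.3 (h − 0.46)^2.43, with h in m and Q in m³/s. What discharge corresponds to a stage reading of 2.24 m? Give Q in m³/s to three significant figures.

115 m³/s

Q = 28.3 × (2.24 − 0.46)^2.43 = 28.3 × 1.78^2.43 = 114.9 m³/s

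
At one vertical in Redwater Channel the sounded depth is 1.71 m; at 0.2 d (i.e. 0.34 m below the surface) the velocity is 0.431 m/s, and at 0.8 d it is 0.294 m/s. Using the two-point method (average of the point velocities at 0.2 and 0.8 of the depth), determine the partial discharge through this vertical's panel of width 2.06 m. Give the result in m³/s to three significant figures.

1.28 m³/s

v̄ = (0.431 + 0.294) / 2 = 0.3625 m/s
q = v̄ × d × w = 0.3625 × 1.71 × 2.06 = 1.277 m³/s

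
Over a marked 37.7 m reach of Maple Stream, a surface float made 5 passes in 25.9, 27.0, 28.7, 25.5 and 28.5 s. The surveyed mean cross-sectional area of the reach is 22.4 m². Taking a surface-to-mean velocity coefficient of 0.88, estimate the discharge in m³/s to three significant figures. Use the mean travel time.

27.4 m³/s

t̄ = (25.9 + 27.0 + 28.7 + 25.5 + 28.5) / 5 = 27.12 s
v_surface = L / t̄ = 37.7 / 27.12 = 1.390 m/s
v_mean = 0.88 × 1.390 = 1.223 m/s
Q = A × v_mean = 22.4 × 1.223 = 27.40 m³/s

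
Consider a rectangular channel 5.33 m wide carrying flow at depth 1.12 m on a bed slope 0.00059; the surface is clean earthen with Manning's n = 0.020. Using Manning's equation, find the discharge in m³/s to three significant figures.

6.19 m³/s

A = b·y = 5.33 × 1.12 = 5.970 m²
P = b + 2y = 5.33 + 2×1.12 = 7.570 m
R = A/P = 5.970/7.570 = 0.7886 m
Q = (1/n)·A·R^(2/3)·S^(1/2) = (1/0.020) × 5.970 × 0.7886^(2/3) × 0.00059^(1/2) = 6.188 m³/s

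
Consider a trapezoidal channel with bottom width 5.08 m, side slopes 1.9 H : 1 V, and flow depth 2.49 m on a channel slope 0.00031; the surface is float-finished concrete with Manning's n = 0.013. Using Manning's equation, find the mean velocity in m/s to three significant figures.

1.81 m/s

A = (b + z·y)·y = (5.08 + 1.9×2.49)×2.49 = 24.43 m²
P = b + 2y√(1+z²) = 5.08 + 2×2.49×√(1+1.9²) = 15.77 m
R = A/P = 24.43/15.77 = 1.549 m
Q = (1/n)·A·R^(2/3)·S^(1/2) = (1/0.013) × 24.43 × 1.549^(2/3) × 0.00031^(1/2) = 44.29 m³/s
V = Q/A = 44.29/24.43 = 1.813 m/s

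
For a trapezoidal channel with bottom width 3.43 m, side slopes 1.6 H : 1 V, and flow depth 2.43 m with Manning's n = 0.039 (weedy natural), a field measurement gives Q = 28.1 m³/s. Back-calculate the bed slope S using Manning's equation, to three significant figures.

A = (b + z·y)·y = (3.43 + 1.6×2.43)×2.43 = 17.78 m²
P = b + 2y√(1+z²) = 3.43 + 2×2.43×√(1+1.6²) = 12.60 m
R = A/P = 17.78/12.60 = 1.411 m
S = (Q·n / (1·A·R^(2/3)))² = (28.1×0.039 / (1×17.78×1.258))² = 0.002399

0.00240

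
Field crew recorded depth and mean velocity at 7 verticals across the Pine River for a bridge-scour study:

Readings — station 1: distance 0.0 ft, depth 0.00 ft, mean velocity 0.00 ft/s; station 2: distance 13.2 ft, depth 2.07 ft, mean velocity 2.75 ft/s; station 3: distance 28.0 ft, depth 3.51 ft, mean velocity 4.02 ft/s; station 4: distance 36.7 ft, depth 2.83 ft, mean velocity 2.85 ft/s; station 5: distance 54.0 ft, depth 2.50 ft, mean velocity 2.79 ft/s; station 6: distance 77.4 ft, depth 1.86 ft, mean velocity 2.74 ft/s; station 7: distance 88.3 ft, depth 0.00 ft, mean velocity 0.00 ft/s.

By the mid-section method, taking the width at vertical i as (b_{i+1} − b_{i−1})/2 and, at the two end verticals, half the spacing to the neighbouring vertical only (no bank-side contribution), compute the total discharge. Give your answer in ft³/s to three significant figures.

580 ft³/s

w_2 = (28.0 − 0.0)/2 = 14 ft; q_2 = 2.75 × 2.07 × 14 = 79.70 ft³/s
w_3 = (36.7 − 13.2)/2 = 11.75 ft; q_3 = 4.02 × 3.51 × 11.75 = 165.8 ft³/s
w_4 = (54.0 − 28.0)/2 = 13 ft; q_4 = 2.85 × 2.83 × 13 = 104.9 ft³/s
w_5 = (77.4 − 36.7)/2 = 20.35 ft; q_5 = 2.79 × 2.50 × 20.35 = 141.9 ft³/s
w_6 = (88.3 − 54.0)/2 = 17.15 ft; q_6 = 2.74 × 1.86 × 17.15 = 87.40 ft³/s
Stations 1, 7 contribute zero (depth or velocity is 0).
Q = Σ qᵢ = 579.7 ft³/s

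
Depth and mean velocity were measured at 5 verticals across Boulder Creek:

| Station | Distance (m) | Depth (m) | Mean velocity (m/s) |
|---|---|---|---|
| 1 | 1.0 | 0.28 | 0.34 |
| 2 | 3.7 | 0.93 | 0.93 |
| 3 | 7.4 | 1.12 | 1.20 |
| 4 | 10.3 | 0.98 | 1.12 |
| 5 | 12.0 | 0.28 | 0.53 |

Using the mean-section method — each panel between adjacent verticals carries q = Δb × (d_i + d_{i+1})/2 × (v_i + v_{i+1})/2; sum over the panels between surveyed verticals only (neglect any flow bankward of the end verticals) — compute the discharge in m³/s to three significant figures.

Panel 1-2: Δb = 2.7 m, d̄ = (0.28+0.93)/2 = 0.605, v̄ = (0.34+0.93)/2 = 0.635 → q = 2.7×0.605×0.635 = 1.037 m³/s
Panel 2-3: Δb = 3.7 m, d̄ = (0.93+1.12)/2 = 1.025, v̄ = (0.93+1.20)/2 = 1.065 → q = 3.7×1.025×1.065 = 4.039 m³/s
Panel 3-4: Δb = 2.9 m, d̄ = (1.12+0.98)/2 = 1.05, v̄ = (1.20+1.12)/2 = 1.16 → q = 2.9×1.05×1.16 = 3.532 m³/s
Panel 4-5: Δb = 1.7 m, d̄ = (0.98+0.28)/2 = 0.63, v̄ = (1.12+0.53)/2 = 0.825 → q = 1.7×0.63×0.825 = 0.8836 m³/s
Q = Σ q = 9.492 m³/s

9.49 m³/s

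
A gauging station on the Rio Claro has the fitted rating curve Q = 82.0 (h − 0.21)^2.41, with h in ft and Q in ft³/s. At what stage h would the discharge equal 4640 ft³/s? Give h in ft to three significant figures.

5.55 ft

h − h₀ = (Q/C)^(1/b) = (4640/82.0)^(1/2.41) = 5.337 ft
h = 0.21 + 5.337 = 5.547 ft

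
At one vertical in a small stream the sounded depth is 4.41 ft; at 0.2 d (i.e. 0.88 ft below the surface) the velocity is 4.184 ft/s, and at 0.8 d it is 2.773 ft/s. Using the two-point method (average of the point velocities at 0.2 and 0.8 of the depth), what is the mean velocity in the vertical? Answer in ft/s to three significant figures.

v̄ = (4.184 + 2.773) / 2 = 3.479 ft/s

3.48 ft/s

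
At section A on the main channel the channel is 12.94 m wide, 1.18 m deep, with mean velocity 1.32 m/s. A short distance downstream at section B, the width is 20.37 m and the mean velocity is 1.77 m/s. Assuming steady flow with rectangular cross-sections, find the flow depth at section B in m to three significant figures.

0.559 m

Q = A₁V₁ = (12.94×1.18) × 1.32 = 20.16 m³/s
d₂ = Q/(b₂ V₂) = 20.16/(20.37×1.77) = 0.5590 m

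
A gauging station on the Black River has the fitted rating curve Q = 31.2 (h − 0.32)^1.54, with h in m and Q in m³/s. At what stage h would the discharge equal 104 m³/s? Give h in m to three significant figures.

2.51 m

h − h₀ = (Q/C)^(1/b) = (104/31.2)^(1/1.54) = 2.185 m
h = 0.32 + 2.185 = 2.505 m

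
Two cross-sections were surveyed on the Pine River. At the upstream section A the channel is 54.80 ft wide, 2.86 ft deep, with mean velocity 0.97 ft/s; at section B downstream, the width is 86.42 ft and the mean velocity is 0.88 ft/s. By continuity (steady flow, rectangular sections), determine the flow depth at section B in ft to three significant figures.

Q = A₁V₁ = (54.80×2.86) × 0.97 = 152.0 ft³/s
d₂ = Q/(b₂ V₂) = 152.0/(86.42×0.88) = 1.999 ft

2.00 ft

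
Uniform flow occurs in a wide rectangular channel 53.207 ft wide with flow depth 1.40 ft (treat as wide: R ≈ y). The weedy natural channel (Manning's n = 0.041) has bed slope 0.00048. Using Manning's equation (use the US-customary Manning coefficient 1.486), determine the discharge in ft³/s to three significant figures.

74.0 ft³/s

A = b·y = 53.207 × 1.40 = 74.49 ft²
Wide channel: R ≈ y = 1.40 ft
Q = (1.486/n)·A·R^(2/3)·S^(1/2) = (1.486/0.041) × 74.49 × 1.400^(2/3) × 0.00048^(1/2) = 74.02 ft³/s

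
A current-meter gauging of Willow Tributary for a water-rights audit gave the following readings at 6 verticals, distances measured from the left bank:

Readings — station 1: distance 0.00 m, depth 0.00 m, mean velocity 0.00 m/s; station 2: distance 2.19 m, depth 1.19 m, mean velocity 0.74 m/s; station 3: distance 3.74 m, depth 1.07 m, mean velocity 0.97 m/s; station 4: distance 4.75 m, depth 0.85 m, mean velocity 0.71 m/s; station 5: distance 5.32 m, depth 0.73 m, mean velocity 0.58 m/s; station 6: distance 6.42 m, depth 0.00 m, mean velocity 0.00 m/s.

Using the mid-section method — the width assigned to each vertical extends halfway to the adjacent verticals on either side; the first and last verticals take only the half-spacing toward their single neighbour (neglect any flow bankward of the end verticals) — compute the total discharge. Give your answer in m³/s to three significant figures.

w_2 = (3.74 − 0.00)/2 = 1.87 m; q_2 = 0.74 × 1.19 × 1.87 = 1.647 m³/s
w_3 = (4.75 − 2.19)/2 = 1.28 m; q_3 = 0.97 × 1.07 × 1.28 = 1.329 m³/s
w_4 = (5.32 − 3.74)/2 = 0.79 m; q_4 = 0.71 × 0.85 × 0.79 = 0.4768 m³/s
w_5 = (6.42 − 4.75)/2 = 0.835 m; q_5 = 0.58 × 0.73 × 0.835 = 0.3535 m³/s
Stations 1, 6 contribute zero (depth or velocity is 0).
Q = Σ qᵢ = 3.806 m³/s

3.81 m³/s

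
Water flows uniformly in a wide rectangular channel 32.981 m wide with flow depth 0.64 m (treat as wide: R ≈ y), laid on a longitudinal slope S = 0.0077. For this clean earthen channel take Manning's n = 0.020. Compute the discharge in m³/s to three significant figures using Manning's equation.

A = b·y = 32.981 × 0.64 = 21.11 m²
Wide channel: R ≈ y = 0.64 m
Q = (1/n)·A·R^(2/3)·S^(1/2) = (1/0.020) × 21.11 × 0.6400^(2/3) × 0.0077^(1/2) = 68.78 m³/s

68.8 m³/s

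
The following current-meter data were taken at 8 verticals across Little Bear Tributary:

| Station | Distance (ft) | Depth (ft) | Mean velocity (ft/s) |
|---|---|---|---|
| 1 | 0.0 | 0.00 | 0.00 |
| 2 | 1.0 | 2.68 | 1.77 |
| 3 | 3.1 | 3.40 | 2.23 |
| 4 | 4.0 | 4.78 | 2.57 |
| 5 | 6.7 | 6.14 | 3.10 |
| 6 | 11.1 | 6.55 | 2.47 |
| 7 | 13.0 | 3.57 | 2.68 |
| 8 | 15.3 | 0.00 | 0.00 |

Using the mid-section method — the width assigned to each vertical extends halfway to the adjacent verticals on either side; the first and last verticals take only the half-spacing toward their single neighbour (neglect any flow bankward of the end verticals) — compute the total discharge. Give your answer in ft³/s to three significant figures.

179 ft³/s

w_2 = (3.1 − 0.0)/2 = 1.55 ft; q_2 = 1.77 × 2.68 × 1.55 = 7.353 ft³/s
w_3 = (4.0 − 1.0)/2 = 1.5 ft; q_3 = 2.23 × 3.40 × 1.5 = 11.37 ft³/s
w_4 = (6.7 − 3.1)/2 = 1.8 ft; q_4 = 2.57 × 4.78 × 1.8 = 22.11 ft³/s
w_5 = (11.1 − 4.0)/2 = 3.55 ft; q_5 = 3.10 × 6.14 × 3.55 = 67.57 ft³/s
w_6 = (13.0 − 6.7)/2 = 3.15 ft; q_6 = 2.47 × 6.55 × 3.15 = 50.96 ft³/s
w_7 = (15.3 − 11.1)/2 = 2.1 ft; q_7 = 2.68 × 3.57 × 2.1 = 20.09 ft³/s
Stations 1, 8 contribute zero (depth or velocity is 0).
Q = Σ qᵢ = 179.5 ft³/s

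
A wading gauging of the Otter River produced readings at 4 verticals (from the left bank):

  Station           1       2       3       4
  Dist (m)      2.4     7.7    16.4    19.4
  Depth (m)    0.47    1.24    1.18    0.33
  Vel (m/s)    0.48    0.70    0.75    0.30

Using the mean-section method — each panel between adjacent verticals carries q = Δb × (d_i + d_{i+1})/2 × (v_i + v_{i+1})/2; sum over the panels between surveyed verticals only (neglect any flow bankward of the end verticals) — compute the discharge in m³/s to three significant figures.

11.5 m³/s

Panel 1-2: Δb = 5.3 m, d̄ = (0.47+1.24)/2 = 0.855, v̄ = (0.48+0.70)/2 = 0.59 → q = 5.3×0.855×0.59 = 2.674 m³/s
Panel 2-3: Δb = 8.7 m, d̄ = (1.24+1.18)/2 = 1.21, v̄ = (0.70+0.75)/2 = 0.725 → q = 8.7×1.21×0.725 = 7.632 m³/s
Panel 3-4: Δb = 3 m, d̄ = (1.18+0.33)/2 = 0.755, v̄ = (0.75+0.30)/2 = 0.525 → q = 3×0.755×0.525 = 1.189 m³/s
Q = Σ q = 11.49 m³/s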